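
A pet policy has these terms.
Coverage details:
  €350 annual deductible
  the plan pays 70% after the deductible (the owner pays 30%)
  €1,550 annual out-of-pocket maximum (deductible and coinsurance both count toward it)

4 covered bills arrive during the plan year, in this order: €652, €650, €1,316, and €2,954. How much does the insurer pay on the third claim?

€921.20

Claim 1 — €652: €350 finishes the deductible; €302 goes to coinsurance; coinsurance €302 × 30% = €90.60. Cost to owner: €440.60. OOP to date €440.60. Insurer: €652 − €440.60 = €211.40.
Claim 2 — €650: deductible already satisfied, so owner's share is 30% × €650 = €195. Cost to owner: €195. OOP to date €635.60. Insurer: €650 − €195 = €455.
Claim 3 — €1,316: deductible met; 30% of €1,316 = €394.80. Owner owes €394.80 (running OOP €1,030.40). Insurer: €1,316 − €394.80 = €921.20.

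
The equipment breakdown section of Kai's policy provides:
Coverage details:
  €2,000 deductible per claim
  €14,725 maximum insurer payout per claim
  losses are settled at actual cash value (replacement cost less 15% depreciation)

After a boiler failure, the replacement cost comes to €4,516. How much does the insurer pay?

Depreciate 15%: the covered value is €4,516 × 0.85 = €3,838.60.
Subtract the deductible: €3,838.60 − €2,000 = €1,838.60.
€1,838.60 ≤ €14,725, so the limit doesn't bind; insurer pays €1,838.60.

€1,838.60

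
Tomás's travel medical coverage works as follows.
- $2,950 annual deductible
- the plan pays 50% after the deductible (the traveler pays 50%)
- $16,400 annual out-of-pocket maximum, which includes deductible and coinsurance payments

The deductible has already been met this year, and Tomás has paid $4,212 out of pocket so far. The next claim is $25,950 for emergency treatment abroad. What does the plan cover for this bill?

$13,762

The deductible is already satisfied, so the full bill goes to coinsurance.
Coinsurance: $25,950 × 50% = $12,975.
Adding $12,975 to the $4,212 already spent would give $17,187, which exceeds the $16,400 cap; the traveler pays just $16,400 − $4,212 = $12,188.
The plan picks up $25,950 − $12,188 = $13,762.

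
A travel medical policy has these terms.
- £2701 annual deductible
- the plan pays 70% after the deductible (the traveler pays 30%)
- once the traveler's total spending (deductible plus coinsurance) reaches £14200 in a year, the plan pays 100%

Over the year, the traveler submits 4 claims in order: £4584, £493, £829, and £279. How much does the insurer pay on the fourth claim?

#1 (£4584): deductible takes £2701, £1883 remains; 30% of £1883 = £564.90. Cost to traveler: £3265.90. OOP to date £3265.90. Plan pays £4584 − £3265.90 = £1318.10.
#2 (£493): 30% coinsurance on £493 = £147.90. Traveler owes £147.90 (running OOP £3413.80). Insurer: £493 − £147.90 = £345.10.
#3 (£829): 30% coinsurance on £829 = £248.70. Traveler pays £248.70; OOP now £3662.50. Plan pays £829 − £248.70 = £580.30.
#4 (£279): 30% coinsurance on £279 = £83.70. Cost to traveler: £83.70. OOP to date £3746.20. Insurer: £279 − £83.70 = £195.30.

£195.30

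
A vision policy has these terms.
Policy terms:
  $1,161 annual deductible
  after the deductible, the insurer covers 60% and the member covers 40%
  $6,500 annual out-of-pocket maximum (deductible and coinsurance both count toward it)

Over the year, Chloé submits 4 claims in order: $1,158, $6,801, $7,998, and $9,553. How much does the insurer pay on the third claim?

$5,378.20

Bill 1, $1,158: fully absorbed by the deductible. Cost to member: $1,158. OOP to date $1,158. Plan pays $1,158 − $1,158 = $0.
Bill 2, $6,801: deductible takes $3, $6,798 remains; member's 40% is $2,719.20. Member owes $2,722.20 (running OOP $3,880.20). Plan pays $6,801 − $2,722.20 = $4,078.80.
Bill 3, $7,998: 40% coinsurance on $7,998 = $3,199.20. That would push OOP to $7,079.40, over the $6,500 cap, so member pays $6,500 − $3,880.20 = $2,619.80. Plan pays $7,998 − $2,619.80 = $5,378.20.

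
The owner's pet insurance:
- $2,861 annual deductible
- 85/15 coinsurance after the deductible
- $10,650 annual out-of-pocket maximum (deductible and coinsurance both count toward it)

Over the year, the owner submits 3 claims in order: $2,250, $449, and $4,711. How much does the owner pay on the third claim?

$844.35

Claim 1 — $2,250: entire amount goes to the deductible. Cost to owner: $2,250. OOP to date $2,250.
Claim 2 — $449: all of it applies to the deductible. Cost to owner: $449. OOP to date $2,699.
Claim 3 — $4,711: $162 to deductible, leaving $4,549; owner's 15% is $682.35. Cost to owner: $844.35. OOP to date $3,543.35.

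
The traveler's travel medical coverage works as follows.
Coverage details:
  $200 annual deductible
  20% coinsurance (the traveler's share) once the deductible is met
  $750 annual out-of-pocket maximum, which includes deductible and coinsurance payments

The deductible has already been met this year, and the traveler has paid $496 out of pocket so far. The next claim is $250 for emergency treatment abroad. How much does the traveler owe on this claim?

$50

With the deductible met, the entire $250 is subject to coinsurance.
Coinsurance: $250 × 20% = $50.
Year-to-date out-of-pocket becomes $496 + $50 = $546, still under the $750 maximum, so no cap applies.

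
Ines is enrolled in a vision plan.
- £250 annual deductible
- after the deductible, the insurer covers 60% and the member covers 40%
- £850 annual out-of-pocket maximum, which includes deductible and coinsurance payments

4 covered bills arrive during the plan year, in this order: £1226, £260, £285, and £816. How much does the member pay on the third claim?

£105.60

Bill 1, £1226: deductible takes £250, £976 remains; coinsurance £976 × 40% = £390.40. Member pays £640.40; OOP now £640.40.
Bill 2, £260: deductible already satisfied, so member's share is 40% × £260 = £104. Member pays £104; OOP now £744.40.
Bill 3, £285: 40% coinsurance on £285 = £114. Adding that to £744.40 gives £858.40, past the £850 cap; member pays only £850 − £744.40 = £105.60.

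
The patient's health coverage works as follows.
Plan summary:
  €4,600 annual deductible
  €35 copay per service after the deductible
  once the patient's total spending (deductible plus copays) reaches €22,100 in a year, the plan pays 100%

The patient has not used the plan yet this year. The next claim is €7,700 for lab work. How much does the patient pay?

Nothing has been paid toward the €4,600 deductible, so the first €4,600 of this charge is applied there.
After the €4,600 deductible portion, €7,700 − €4,600 = €3,100 is subject to the copay.
Copay on this service: €35.
Patient responsibility before any cap: €4,600 + €35 = €4,635.
Cumulative spending €0 + €4,635 = €4,635 stays under the €22,100 maximum.

€4,635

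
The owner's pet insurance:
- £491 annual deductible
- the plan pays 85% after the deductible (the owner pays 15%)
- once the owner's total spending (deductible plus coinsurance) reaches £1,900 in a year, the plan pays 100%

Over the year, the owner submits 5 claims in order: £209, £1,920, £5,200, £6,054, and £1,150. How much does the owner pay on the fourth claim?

Claim 1 — £209: entire amount goes to the deductible. Cost to owner: £209. OOP to date £209.
Claim 2 — £1,920: £282 finishes the deductible; £1,638 goes to coinsurance; 15% of £1,638 = £245.70. Cost to owner: £527.70. OOP to date £736.70.
Claim 3 — £5,200: deductible already satisfied, so owner's share is 15% × £5,200 = £780. Owner owes £780 (running OOP £1,516.70).
Claim 4 — £6,054: deductible already satisfied, so owner's share is 15% × £6,054 = £908.10. That would push OOP to £2,424.80, over the £1,900 cap, so owner pays £1,900 − £1,516.70 = £383.30.

£383.30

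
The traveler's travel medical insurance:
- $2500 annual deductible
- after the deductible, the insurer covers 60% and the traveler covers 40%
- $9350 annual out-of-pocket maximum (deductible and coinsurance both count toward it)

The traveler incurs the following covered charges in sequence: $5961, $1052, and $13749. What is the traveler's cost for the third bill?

$5044.80

Claim 1 — $5961: $2500 finishes the deductible; $3461 goes to coinsurance; 40% of $3461 = $1384.40. Cost to traveler: $3884.40. OOP to date $3884.40.
Claim 2 — $1052: deductible already satisfied, so traveler's share is 40% × $1052 = $420.80. Traveler owes $420.80 (running OOP $4305.20).
Claim 3 — $13749: deductible met; 40% of $13749 = $5499.60. Adding that to $4305.20 gives $9804.80, past the $9350 cap; traveler pays only $9350 − $4305.20 = $5044.80.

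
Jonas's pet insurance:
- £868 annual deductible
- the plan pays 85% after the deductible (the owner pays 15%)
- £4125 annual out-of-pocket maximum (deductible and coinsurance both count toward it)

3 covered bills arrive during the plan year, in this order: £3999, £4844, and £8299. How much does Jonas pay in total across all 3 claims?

£3309.10

#1 (£3999): deductible takes £868, £3131 remains; coinsurance £3131 × 15% = £469.65. Owner pays £1337.65; OOP now £1337.65.
#2 (£4844): 15% coinsurance on £4844 = £726.60. Owner owes £726.60 (running OOP £2064.25).
#3 (£8299): deductible met; 15% of £8299 = £1244.85. Owner owes £1244.85 (running OOP £3309.10).
Summing the owner's payments: £1337.65 + £726.60 + £1244.85 = £3309.10.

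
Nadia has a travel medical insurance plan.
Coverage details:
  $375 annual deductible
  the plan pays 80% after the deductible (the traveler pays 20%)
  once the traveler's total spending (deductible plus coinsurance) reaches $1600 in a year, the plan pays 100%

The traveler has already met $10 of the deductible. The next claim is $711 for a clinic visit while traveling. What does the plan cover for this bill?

$276.80

Remaining deductible: $375 − $10 = $365.
After the $365 deductible portion, $711 − $365 = $346 is subject to coinsurance.
Traveler's 20% share of $346 is $69.20.
That puts the traveler's cost at $365 + $69.20 = $434.20 before any cap.
Year-to-date out-of-pocket becomes $10 + $434.20 = $444.20, still under the $1600 maximum, so no cap applies.
Insurer pays the balance: $711 − $434.20 = $276.80.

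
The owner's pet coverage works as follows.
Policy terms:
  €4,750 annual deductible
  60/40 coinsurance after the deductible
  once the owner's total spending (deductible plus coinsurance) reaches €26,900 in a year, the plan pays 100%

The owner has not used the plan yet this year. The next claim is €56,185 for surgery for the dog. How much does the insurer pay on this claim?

€30,861

Nothing has been paid toward the €4,750 deductible, so the first €4,750 of this charge is applied there.
After the €4,750 deductible portion, €56,185 − €4,750 = €51,435 is subject to coinsurance.
Coinsurance: €51,435 × 40% = €20,574.
So the owner owes €4,750 + €20,574 = €25,324 before any cap.
Cumulative spending €0 + €25,324 = €25,324 stays under the €26,900 maximum.
Insurer pays the balance: €56,185 − €25,324 = €30,861.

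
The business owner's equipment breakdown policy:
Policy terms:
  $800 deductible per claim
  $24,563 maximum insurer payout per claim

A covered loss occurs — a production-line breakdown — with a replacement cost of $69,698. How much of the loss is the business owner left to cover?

Less the $800 deductible: $69,698 − $800 = $68,898.
$68,898 exceeds the $24,563 limit, so the insurer pays the limit: $24,563.
The business owner bears the rest of the original loss: $69,698 − $24,563 = $45,135.

$45,135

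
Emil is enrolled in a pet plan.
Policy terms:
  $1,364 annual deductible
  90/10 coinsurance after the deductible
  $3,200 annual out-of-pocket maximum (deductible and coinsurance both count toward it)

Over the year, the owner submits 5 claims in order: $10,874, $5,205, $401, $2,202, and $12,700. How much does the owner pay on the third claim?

#1 ($10,874): deductible takes $1,364, $9,510 remains; coinsurance $9,510 × 10% = $951. Owner owes $2,315 (running OOP $2,315).
#2 ($5,205): deductible met; 10% of $5,205 = $520.50. Cost to owner: $520.50. OOP to date $2,835.50.
#3 ($401): deductible met; 10% of $401 = $40.10. Owner pays $40.10; OOP now $2,875.60.

$40.10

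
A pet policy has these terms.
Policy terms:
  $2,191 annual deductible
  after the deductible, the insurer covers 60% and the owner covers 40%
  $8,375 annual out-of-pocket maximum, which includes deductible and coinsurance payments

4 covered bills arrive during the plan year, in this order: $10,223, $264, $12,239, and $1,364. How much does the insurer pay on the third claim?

Bill 1, $10,223: $2,191 to deductible, leaving $8,032; coinsurance $8,032 × 40% = $3,212.80. Owner pays $5,403.80; OOP now $5,403.80. Insurer: $10,223 − $5,403.80 = $4,819.20.
Bill 2, $264: deductible met; 40% of $264 = $105.60. Owner owes $105.60 (running OOP $5,509.40). Insurer: $264 − $105.60 = $158.40.
Bill 3, $12,239: 40% coinsurance on $12,239 = $4,895.60. That would push OOP to $10,405, over the $8,375 cap, so owner pays $8,375 − $5,509.40 = $2,865.60. Insurer: $12,239 − $2,865.60 = $9,373.40.

$9,373.40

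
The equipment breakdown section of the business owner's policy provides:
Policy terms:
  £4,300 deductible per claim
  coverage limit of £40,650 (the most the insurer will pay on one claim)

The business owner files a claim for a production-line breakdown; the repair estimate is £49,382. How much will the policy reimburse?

£40,650

Less the £4,300 deductible: £49,382 − £4,300 = £45,082.
£45,082 exceeds the £40,650 limit, so the insurer pays the limit: £40,650.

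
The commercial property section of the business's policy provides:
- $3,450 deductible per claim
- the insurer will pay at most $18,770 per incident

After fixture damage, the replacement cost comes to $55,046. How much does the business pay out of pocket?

$36,276

Subtract the deductible: $55,046 − $3,450 = $51,596.
Since $51,596 > $18,770, the payout is capped at $18,770.
Business's share is the uncovered remainder: $55,046 − $18,770 = $36,276.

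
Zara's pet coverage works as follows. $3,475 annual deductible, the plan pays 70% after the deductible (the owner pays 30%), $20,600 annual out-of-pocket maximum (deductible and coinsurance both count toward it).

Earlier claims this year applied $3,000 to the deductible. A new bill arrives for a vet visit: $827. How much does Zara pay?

Deductible still to meet: $3,475 − $3,000 = $475.
After the $475 deductible portion, $827 − $475 = $352 is subject to coinsurance.
Owner's 30% share of $352 is $105.60.
So the owner owes $475 + $105.60 = $580.60 before any cap.
Total out-of-pocket so far would be $3,000 + $580.60 = $3,580.60, below the $20,600 cap — no reduction.

$580.60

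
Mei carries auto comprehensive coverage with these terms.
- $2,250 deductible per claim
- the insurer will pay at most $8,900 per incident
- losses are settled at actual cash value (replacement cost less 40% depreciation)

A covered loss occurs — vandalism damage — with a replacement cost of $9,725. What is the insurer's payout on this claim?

$3,585

Depreciate 40%: the covered value is $9,725 × 0.6 = $5,835.
Subtract the deductible: $5,835 − $2,250 = $3,585.
$3,585 ≤ $8,900, so the limit doesn't bind; insurer pays $3,585.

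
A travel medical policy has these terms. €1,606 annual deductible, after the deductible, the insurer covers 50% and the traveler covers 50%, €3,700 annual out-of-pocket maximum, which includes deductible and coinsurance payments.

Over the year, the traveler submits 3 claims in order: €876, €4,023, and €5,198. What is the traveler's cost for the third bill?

€447.50

Claim 1 (€876): fully absorbed by the deductible. Traveler owes €876 (running OOP €876).
Claim 2 (€4,023): €730 to deductible, leaving €3,293; 50% of €3,293 = €1,646.50. Traveler owes €2,376.50 (running OOP €3,252.50).
Claim 3 (€5,198): deductible met; 50% of €5,198 = €2,599. That would push OOP to €5,851.50, over the €3,700 cap, so traveler pays €3,700 − €3,252.50 = €447.50.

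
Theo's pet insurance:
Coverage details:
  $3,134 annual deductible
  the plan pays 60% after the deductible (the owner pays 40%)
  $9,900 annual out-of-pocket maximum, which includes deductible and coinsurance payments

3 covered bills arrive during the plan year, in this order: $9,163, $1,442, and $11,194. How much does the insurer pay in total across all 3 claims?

$11,899

#1 ($9,163): $3,134 to deductible, leaving $6,029; coinsurance $6,029 × 40% = $2,411.60. Cost to owner: $5,545.60. OOP to date $5,545.60. Insurer: $9,163 − $5,545.60 = $3,617.40.
#2 ($1,442): deductible already satisfied, so owner's share is 40% × $1,442 = $576.80. Owner owes $576.80 (running OOP $6,122.40). Plan pays $1,442 − $576.80 = $865.20.
#3 ($11,194): 40% coinsurance on $11,194 = $4,477.60. Adding that to $6,122.40 gives $10,600, past the $9,900 cap; owner pays only $9,900 − $6,122.40 = $3,777.60. Plan pays $11,194 − $3,777.60 = $7,416.40.
Insurer total: $3,617.40 + $865.20 + $7,416.40 = $11,899.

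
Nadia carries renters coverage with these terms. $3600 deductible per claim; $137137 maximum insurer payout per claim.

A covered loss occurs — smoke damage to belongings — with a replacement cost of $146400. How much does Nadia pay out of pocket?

$9263

Less the $3600 deductible: $146400 − $3600 = $142800.
Since $142800 > $137137, the payout is capped at $137137.
Out of pocket: $146400 − $137137 = $9263.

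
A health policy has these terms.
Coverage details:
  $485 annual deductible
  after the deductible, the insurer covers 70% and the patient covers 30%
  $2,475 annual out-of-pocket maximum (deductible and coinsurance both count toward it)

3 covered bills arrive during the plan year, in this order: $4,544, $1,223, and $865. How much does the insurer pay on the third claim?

$605.50

Bill 1, $4,544: $485 to deductible, leaving $4,059; patient's 30% is $1,217.70. Patient owes $1,702.70 (running OOP $1,702.70). Plan pays $4,544 − $1,702.70 = $2,841.30.
Bill 2, $1,223: 30% coinsurance on $1,223 = $366.90. Cost to patient: $366.90. OOP to date $2,069.60. Insurer: $1,223 − $366.90 = $856.10.
Bill 3, $865: deductible met; 30% of $865 = $259.50. Cost to patient: $259.50. OOP to date $2,329.10. Insurer: $865 − $259.50 = $605.50.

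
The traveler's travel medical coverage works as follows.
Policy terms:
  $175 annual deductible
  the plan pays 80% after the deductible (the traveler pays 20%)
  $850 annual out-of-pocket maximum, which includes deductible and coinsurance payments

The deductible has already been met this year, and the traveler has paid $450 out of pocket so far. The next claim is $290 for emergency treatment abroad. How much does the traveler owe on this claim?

$58

With the deductible met, the entire $290 is subject to coinsurance.
Coinsurance: $290 × 20% = $58.
Year-to-date out-of-pocket becomes $450 + $58 = $508, still under the $850 maximum, so no cap applies.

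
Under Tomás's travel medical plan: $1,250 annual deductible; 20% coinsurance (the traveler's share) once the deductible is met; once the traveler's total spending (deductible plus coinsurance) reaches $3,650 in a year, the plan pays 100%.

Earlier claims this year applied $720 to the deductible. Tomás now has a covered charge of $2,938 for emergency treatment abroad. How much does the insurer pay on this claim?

$1,926.40

Remaining deductible: $1,250 − $720 = $530.
After the $530 deductible portion, $2,938 − $530 = $2,408 is subject to coinsurance.
Coinsurance: $2,408 × 20% = $481.60.
That puts the traveler's cost at $530 + $481.60 = $1,011.60 before any cap.
Year-to-date out-of-pocket becomes $720 + $1,011.60 = $1,731.60, still under the $3,650 maximum, so no cap applies.
The plan picks up $2,938 − $1,011.60 = $1,926.40.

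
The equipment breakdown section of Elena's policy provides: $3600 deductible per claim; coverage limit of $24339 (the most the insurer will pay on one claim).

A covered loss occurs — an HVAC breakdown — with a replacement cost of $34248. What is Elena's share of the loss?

$9909

After the deductible, $34248 − $3600 = $30648 remains.
Since $30648 > $24339, the payout is capped at $24339.
Business owner's share is the uncovered remainder: $34248 − $24339 = $9909.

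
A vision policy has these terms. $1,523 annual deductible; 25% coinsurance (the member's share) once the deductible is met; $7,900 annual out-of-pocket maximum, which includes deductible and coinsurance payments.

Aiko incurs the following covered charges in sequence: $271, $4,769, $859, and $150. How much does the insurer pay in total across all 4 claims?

$3,394.50

Claim 1 ($271): entire amount goes to the deductible. Member owes $271 (running OOP $271). Insurer: $271 − $271 = $0.
Claim 2 ($4,769): $1,252 to deductible, leaving $3,517; coinsurance $3,517 × 25% = $879.25. Member pays $2,131.25; OOP now $2,402.25. Plan pays $4,769 − $2,131.25 = $2,637.75.
Claim 3 ($859): 25% coinsurance on $859 = $214.75. Member owes $214.75 (running OOP $2,617). Insurer: $859 − $214.75 = $644.25.
Claim 4 ($150): 25% coinsurance on $150 = $37.50. Member owes $37.50 (running OOP $2,654.50). Plan pays $150 − $37.50 = $112.50.
Insurer total = bills − member's total = $6,049 − $2,654.50 = $3,394.50.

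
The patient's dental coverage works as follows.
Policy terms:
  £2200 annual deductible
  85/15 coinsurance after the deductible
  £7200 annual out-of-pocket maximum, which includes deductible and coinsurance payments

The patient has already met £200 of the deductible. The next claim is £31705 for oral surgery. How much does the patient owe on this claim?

£200 of the £2200 deductible is already met, leaving £2000.
The remaining £29705 (= £31705 − £2000) moves to coinsurance.
Coinsurance: £29705 × 15% = £4455.75.
So the patient owes £2000 + £4455.75 = £6455.75 before any cap.
Total out-of-pocket so far would be £200 + £6455.75 = £6655.75, below the £7200 cap — no reduction.

£6455.75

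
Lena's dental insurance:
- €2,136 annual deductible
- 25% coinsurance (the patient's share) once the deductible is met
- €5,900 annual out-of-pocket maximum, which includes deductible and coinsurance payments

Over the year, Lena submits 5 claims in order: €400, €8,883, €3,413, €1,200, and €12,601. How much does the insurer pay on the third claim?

€2,559.75

Claim 1 — €400: entire amount goes to the deductible. Patient pays €400; OOP now €400. Plan pays €400 − €400 = €0.
Claim 2 — €8,883: €1,736 finishes the deductible; €7,147 goes to coinsurance; coinsurance €7,147 × 25% = €1,786.75. Patient owes €3,522.75 (running OOP €3,922.75). Insurer: €8,883 − €3,522.75 = €5,360.25.
Claim 3 — €3,413: 25% coinsurance on €3,413 = €853.25. Cost to patient: €853.25. OOP to date €4,776. Plan pays €3,413 − €853.25 = €2,559.75.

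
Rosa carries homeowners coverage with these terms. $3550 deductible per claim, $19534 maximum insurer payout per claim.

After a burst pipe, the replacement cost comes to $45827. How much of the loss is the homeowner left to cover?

$26293

After the deductible, $45827 − $3550 = $42277 remains.
$42277 exceeds the $19534 limit, so the insurer pays the limit: $19534.
Out of pocket: $45827 − $19534 = $26293.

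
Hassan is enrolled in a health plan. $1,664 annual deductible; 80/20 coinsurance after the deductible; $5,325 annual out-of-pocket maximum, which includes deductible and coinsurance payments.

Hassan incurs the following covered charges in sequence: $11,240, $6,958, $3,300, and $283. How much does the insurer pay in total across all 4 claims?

#1 ($11,240): $1,664 to deductible, leaving $9,576; patient's 20% is $1,915.20. Cost to patient: $3,579.20. OOP to date $3,579.20. Insurer: $11,240 − $3,579.20 = $7,660.80.
#2 ($6,958): deductible already satisfied, so patient's share is 20% × $6,958 = $1,391.60. Patient pays $1,391.60; OOP now $4,970.80. Insurer: $6,958 − $1,391.60 = $5,566.40.
#3 ($3,300): 20% coinsurance on $3,300 = $660. Adding that to $4,970.80 gives $5,630.80, past the $5,325 cap; patient pays only $5,325 − $4,970.80 = $354.20. Plan pays $3,300 − $354.20 = $2,945.80.
#4 ($283): 20% coinsurance on $283 = $56.60. OOP would hit $5,381.60 > $5,325, so the cap limits the patient to $5,325 − $5,325 = $0. Plan pays $283 − $0 = $283.
Insurer total: $7,660.80 + $5,566.40 + $2,945.80 + $283 = $16,456.

$16,456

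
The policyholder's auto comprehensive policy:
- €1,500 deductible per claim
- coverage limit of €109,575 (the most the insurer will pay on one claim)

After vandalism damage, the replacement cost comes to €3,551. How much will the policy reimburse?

After the deductible, €3,551 − €1,500 = €2,051 remains.
That's under the €109,575 cap, so the insurer reimburses the full €2,051.

€2,051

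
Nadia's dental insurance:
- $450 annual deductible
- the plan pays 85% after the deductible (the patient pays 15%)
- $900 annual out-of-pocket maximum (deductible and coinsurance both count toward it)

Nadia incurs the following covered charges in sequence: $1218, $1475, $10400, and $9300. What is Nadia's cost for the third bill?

Claim 1 — $1218: deductible takes $450, $768 remains; coinsurance $768 × 15% = $115.20. Patient owes $565.20 (running OOP $565.20).
Claim 2 — $1475: deductible met; 15% of $1475 = $221.25. Patient owes $221.25 (running OOP $786.45).
Claim 3 — $10400: deductible already satisfied, so patient's share is 15% × $10400 = $1560. Adding that to $786.45 gives $2346.45, past the $900 cap; patient pays only $900 − $786.45 = $113.55.

$113.55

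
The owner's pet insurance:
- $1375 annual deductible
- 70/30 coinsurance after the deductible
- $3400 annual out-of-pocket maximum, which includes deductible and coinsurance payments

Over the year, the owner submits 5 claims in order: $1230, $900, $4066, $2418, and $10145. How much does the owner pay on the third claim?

$1219.80

Claim 1 ($1230): fully absorbed by the deductible. Owner pays $1230; OOP now $1230.
Claim 2 ($900): $145 finishes the deductible; $755 goes to coinsurance; coinsurance $755 × 30% = $226.50. Owner owes $371.50 (running OOP $1601.50).
Claim 3 ($4066): deductible already satisfied, so owner's share is 30% × $4066 = $1219.80. Owner pays $1219.80; OOP now $2821.30.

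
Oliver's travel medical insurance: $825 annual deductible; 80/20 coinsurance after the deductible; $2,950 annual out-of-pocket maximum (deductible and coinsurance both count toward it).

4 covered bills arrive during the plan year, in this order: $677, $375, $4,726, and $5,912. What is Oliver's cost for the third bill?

Bill 1, $677: fully absorbed by the deductible. Traveler pays $677; OOP now $677.
Bill 2, $375: $148 to deductible, leaving $227; 20% of $227 = $45.40. Traveler owes $193.40 (running OOP $870.40).
Bill 3, $4,726: deductible already satisfied, so traveler's share is 20% × $4,726 = $945.20. Traveler pays $945.20; OOP now $1,815.60.

$945.20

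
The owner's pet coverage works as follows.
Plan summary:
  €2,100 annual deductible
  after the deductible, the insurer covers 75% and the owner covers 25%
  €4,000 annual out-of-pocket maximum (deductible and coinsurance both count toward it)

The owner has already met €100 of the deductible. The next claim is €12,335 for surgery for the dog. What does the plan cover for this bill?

Deductible still to meet: €2,100 − €100 = €2,000.
The remaining €10,335 (= €12,335 − €2,000) moves to coinsurance.
Coinsurance: €10,335 × 25% = €2,583.75.
That puts the owner's cost at €2,000 + €2,583.75 = €4,583.75 before any cap.
That would bring total out-of-pocket to €4,683.75, past the €4,000 cap. The owner is capped at €4,000 − €100 = €3,900 on this claim.
The plan picks up €12,335 − €3,900 = €8,435.

€8,435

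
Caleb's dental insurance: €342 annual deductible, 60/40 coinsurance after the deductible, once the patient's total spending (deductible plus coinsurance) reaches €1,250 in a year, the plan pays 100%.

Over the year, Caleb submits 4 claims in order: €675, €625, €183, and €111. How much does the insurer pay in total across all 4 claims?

€751.20

Bill 1, €675: €342 finishes the deductible; €333 goes to coinsurance; patient's 40% is €133.20. Cost to patient: €475.20. OOP to date €475.20. Plan pays €675 − €475.20 = €199.80.
Bill 2, €625: 40% coinsurance on €625 = €250. Patient owes €250 (running OOP €725.20). Insurer: €625 − €250 = €375.
Bill 3, €183: 40% coinsurance on €183 = €73.20. Patient owes €73.20 (running OOP €798.40). Plan pays €183 − €73.20 = €109.80.
Bill 4, €111: deductible already satisfied, so patient's share is 40% × €111 = €44.40. Patient owes €44.40 (running OOP €842.80). Insurer: €111 − €44.40 = €66.60.
Insurer total: €199.80 + €375 + €109.80 + €66.60 = €751.20.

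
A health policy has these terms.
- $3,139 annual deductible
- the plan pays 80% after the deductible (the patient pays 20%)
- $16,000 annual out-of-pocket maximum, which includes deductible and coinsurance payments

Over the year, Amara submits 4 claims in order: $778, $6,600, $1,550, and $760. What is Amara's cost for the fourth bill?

Claim 1 — $778: all of it applies to the deductible. Patient owes $778 (running OOP $778).
Claim 2 — $6,600: deductible takes $2,361, $4,239 remains; patient's 20% is $847.80. Patient owes $3,208.80 (running OOP $3,986.80).
Claim 3 — $1,550: deductible met; 20% of $1,550 = $310. Patient pays $310; OOP now $4,296.80.
Claim 4 — $760: deductible already satisfied, so patient's share is 20% × $760 = $152. Cost to patient: $152. OOP to date $4,448.80.

$152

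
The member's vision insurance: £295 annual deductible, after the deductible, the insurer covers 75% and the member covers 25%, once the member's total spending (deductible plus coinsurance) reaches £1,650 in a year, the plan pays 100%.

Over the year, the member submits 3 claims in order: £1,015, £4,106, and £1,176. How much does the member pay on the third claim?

£148.50

Claim 1 — £1,015: £295 to deductible, leaving £720; 25% of £720 = £180. Cost to member: £475. OOP to date £475.
Claim 2 — £4,106: deductible already satisfied, so member's share is 25% × £4,106 = £1,026.50. Member owes £1,026.50 (running OOP £1,501.50).
Claim 3 — £1,176: deductible met; 25% of £1,176 = £294. Adding that to £1,501.50 gives £1,795.50, past the £1,650 cap; member pays only £1,650 − £1,501.50 = £148.50.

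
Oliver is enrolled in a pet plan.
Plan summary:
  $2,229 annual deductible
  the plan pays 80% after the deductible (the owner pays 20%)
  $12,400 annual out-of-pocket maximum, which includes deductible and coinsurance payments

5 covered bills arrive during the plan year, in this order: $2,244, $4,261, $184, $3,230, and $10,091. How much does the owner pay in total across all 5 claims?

$5,785.20

Claim 1 — $2,244: $2,229 finishes the deductible; $15 goes to coinsurance; owner's 20% is $3. Cost to owner: $2,232. OOP to date $2,232.
Claim 2 — $4,261: deductible already satisfied, so owner's share is 20% × $4,261 = $852.20. Owner pays $852.20; OOP now $3,084.20.
Claim 3 — $184: deductible already satisfied, so owner's share is 20% × $184 = $36.80. Owner pays $36.80; OOP now $3,121.
Claim 4 — $3,230: 20% coinsurance on $3,230 = $646. Owner owes $646 (running OOP $3,767).
Claim 5 — $10,091: deductible met; 20% of $10,091 = $2,018.20. Cost to owner: $2,018.20. OOP to date $5,785.20.
Total paid by the owner: $2,232 + $852.20 + $36.80 + $646 + $2,018.20 = $5,785.20.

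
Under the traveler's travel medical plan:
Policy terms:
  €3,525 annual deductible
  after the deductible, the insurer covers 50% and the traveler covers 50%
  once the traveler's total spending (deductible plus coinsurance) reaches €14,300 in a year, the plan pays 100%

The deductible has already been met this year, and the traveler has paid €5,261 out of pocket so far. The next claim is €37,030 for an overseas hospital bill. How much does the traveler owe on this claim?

€9,039

The deductible is already satisfied, so the full bill goes to coinsurance.
50% of €37,030 = €18,515 falls to the traveler.
Year-to-date out-of-pocket would reach €5,261 + €18,515 = €23,776, above the €14,300 maximum, so the traveler pays only €14,300 − €5,261 = €9,039.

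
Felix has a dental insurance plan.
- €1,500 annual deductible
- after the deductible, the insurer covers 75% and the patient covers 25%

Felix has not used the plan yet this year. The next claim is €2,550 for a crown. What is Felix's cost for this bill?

€1,762.50

Deductible not yet touched, so the first €1,500 of the bill goes to the deductible.
The remaining €1,050 (= €2,550 − €1,500) moves to coinsurance.
25% of €1,050 = €262.50 falls to the patient.
Patient responsibility: €1,500 + €262.50 = €1,762.50.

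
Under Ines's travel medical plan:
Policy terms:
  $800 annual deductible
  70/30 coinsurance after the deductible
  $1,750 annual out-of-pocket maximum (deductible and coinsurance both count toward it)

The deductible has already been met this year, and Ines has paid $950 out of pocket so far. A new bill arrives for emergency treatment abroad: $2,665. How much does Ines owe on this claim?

$799.50

The deductible is already satisfied, so the full bill goes to coinsurance.
30% of $2,665 = $799.50 falls to the traveler.
Total out-of-pocket so far would be $950 + $799.50 = $1,749.50, below the $1,750 cap — no reduction.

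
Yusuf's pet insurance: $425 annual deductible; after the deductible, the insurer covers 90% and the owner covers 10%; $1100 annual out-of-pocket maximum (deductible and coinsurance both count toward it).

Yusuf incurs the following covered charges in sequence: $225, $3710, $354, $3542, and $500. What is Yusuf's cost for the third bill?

$35.40

#1 ($225): entire amount goes to the deductible. Cost to owner: $225. OOP to date $225.
#2 ($3710): $200 finishes the deductible; $3510 goes to coinsurance; owner's 10% is $351. Cost to owner: $551. OOP to date $776.
#3 ($354): deductible met; 10% of $354 = $35.40. Cost to owner: $35.40. OOP to date $811.40.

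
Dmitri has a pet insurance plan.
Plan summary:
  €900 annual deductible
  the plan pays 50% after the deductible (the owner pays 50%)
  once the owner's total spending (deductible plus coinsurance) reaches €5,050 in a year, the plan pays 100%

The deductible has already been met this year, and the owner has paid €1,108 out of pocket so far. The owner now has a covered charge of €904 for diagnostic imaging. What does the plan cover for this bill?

The deductible is already satisfied, so the full bill goes to coinsurance.
50% of €904 = €452 falls to the owner.
Year-to-date out-of-pocket becomes €1,108 + €452 = €1,560, still under the €5,050 maximum, so no cap applies.
The insurer covers the remainder: €904 − €452 = €452.

€452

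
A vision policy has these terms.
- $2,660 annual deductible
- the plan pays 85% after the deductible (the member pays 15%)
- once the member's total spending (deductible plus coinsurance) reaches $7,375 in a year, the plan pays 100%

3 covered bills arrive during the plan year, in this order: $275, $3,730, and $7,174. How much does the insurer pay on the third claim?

#1 ($275): entire amount goes to the deductible. Cost to member: $275. OOP to date $275. Plan pays $275 − $275 = $0.
#2 ($3,730): $2,385 to deductible, leaving $1,345; coinsurance $1,345 × 15% = $201.75. Cost to member: $2,586.75. OOP to date $2,861.75. Insurer: $3,730 − $2,586.75 = $1,143.25.
#3 ($7,174): 15% coinsurance on $7,174 = $1,076.10. Member owes $1,076.10 (running OOP $3,937.85). Plan pays $7,174 − $1,076.10 = $6,097.90.

$6,097.90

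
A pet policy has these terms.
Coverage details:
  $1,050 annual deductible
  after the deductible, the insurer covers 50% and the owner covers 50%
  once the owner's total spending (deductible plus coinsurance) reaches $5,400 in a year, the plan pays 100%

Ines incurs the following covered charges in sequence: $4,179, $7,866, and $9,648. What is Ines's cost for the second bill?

Bill 1, $4,179: deductible takes $1,050, $3,129 remains; owner's 50% is $1,564.50. Owner pays $2,614.50; OOP now $2,614.50.
Bill 2, $7,866: deductible met; 50% of $7,866 = $3,933. That would push OOP to $6,547.50, over the $5,400 cap, so owner pays $5,400 − $2,614.50 = $2,785.50.

$2,785.50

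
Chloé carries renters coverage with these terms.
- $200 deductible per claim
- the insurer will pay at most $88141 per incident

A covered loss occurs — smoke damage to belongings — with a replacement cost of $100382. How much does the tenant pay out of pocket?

Subtract the deductible: $100382 − $200 = $100182.
The $88141 per-incident cap binds; insurer pays $88141.
Tenant's share is the uncovered remainder: $100382 − $88141 = $12241.

$12241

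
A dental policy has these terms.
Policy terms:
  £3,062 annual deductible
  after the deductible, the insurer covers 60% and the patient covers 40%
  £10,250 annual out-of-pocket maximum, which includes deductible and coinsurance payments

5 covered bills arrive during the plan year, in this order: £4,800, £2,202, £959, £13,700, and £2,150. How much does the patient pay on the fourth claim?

Bill 1, £4,800: £3,062 finishes the deductible; £1,738 goes to coinsurance; coinsurance £1,738 × 40% = £695.20. Patient pays £3,757.20; OOP now £3,757.20.
Bill 2, £2,202: 40% coinsurance on £2,202 = £880.80. Patient pays £880.80; OOP now £4,638.
Bill 3, £959: deductible met; 40% of £959 = £383.60. Cost to patient: £383.60. OOP to date £5,021.60.
Bill 4, £13,700: deductible already satisfied, so patient's share is 40% × £13,700 = £5,480. OOP would hit £10,501.60 > £10,250, so the cap limits the patient to £10,250 − £5,021.60 = £5,228.40.

£5,228.40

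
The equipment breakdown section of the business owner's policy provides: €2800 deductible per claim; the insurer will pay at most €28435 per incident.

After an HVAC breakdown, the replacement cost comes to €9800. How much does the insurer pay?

€7000

After the deductible, €9800 − €2800 = €7000 remains.
€7000 ≤ €28435, so the limit doesn't bind; insurer pays €7000.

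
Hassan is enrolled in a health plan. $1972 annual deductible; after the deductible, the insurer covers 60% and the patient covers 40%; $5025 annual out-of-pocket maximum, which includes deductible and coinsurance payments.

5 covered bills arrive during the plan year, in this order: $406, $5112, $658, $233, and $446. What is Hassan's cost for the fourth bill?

Bill 1, $406: fully absorbed by the deductible. Patient owes $406 (running OOP $406).
Bill 2, $5112: deductible takes $1566, $3546 remains; patient's 40% is $1418.40. Cost to patient: $2984.40. OOP to date $3390.40.
Bill 3, $658: 40% coinsurance on $658 = $263.20. Cost to patient: $263.20. OOP to date $3653.60.
Bill 4, $233: deductible already satisfied, so patient's share is 40% × $233 = $93.20. Cost to patient: $93.20. OOP to date $3746.80.

$93.20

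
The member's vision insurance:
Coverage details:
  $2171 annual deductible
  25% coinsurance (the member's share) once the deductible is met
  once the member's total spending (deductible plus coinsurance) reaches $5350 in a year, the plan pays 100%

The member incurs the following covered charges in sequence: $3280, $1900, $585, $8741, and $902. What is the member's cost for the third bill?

$146.25

#1 ($3280): deductible takes $2171, $1109 remains; member's 25% is $277.25. Cost to member: $2448.25. OOP to date $2448.25.
#2 ($1900): deductible already satisfied, so member's share is 25% × $1900 = $475. Member pays $475; OOP now $2923.25.
#3 ($585): deductible met; 25% of $585 = $146.25. Member owes $146.25 (running OOP $3069.50).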